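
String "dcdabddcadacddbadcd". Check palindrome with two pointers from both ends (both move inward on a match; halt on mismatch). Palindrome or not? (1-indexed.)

l=1 r=19: 'd'=='d', l++,r--
l=2 r=18: 'c'=='c', l++,r--
l=3 r=17: 'd'=='d', l++,r--
l=4 r=16: 'a'=='a', l++,r--
l=5 r=15: 'b'=='b', l++,r--
l=6 r=14: 'd'=='d', l++,r--
l=7 r=13: 'd'=='d', l++,r--
l=8 r=12: 'c'=='c', l++,r--
l=9 r=11: 'a'=='a', l++,r--

palindrome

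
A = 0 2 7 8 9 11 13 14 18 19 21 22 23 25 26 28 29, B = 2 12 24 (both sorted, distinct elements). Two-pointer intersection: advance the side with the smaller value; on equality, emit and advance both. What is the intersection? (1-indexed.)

intersection = [2]

[i=1,j=1] 0<2 → i++
[i=2,j=1] 2==2 emit → i++,j++
[i=3,j=2] 7<12 → i++
[i=4,j=2] 8<12 → i++
[i=5,j=2] 9<12 → i++
[i=6,j=2] 11<12 → i++
[i=7,j=2] 13>12 → j++
[i=7,j=3] 13<24 → i++
[i=8,j=3] 14<24 → i++
[i=9,j=3] 18<24 → i++
[i=10,j=3] 19<24 → i++
[i=11,j=3] 21<24 → i++
[i=12,j=3] 22<24 → i++
[i=13,j=3] 23<24 → i++
[i=14,j=3] 25>24 → j++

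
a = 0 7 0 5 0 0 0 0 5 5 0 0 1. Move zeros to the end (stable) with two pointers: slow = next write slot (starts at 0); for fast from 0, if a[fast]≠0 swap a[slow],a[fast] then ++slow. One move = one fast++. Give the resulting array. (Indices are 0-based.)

(s=0,f=0) a[fast]=0 → fast++
(s=0,f=1) a[fast]=7≠0 swap→a[0]=7 → slow++,fast++
(s=1,f=2) a[fast]=0 → fast++
(s=1,f=3) a[fast]=5≠0 swap→a[1]=5 → slow++,fast++
(s=2,f=4) a[fast]=0 → fast++
(s=2,f=5) a[fast]=0 → fast++
(s=2,f=6) a[fast]=0 → fast++
(s=2,f=7) a[fast]=0 → fast++
(s=2,f=8) a[fast]=5≠0 swap→a[2]=5 → slow++,fast++
(s=3,f=9) a[fast]=5≠0 swap→a[3]=5 → slow++,fast++
(s=4,f=10) a[fast]=0 → fast++
(s=4,f=11) a[fast]=0 → fast++
(s=4,f=12) a[fast]=1≠0 swap→a[4]=1 → slow++,fast++

[7, 5, 5, 5, 1, 0, 0, 0, 0, 0, 0, 0, 0]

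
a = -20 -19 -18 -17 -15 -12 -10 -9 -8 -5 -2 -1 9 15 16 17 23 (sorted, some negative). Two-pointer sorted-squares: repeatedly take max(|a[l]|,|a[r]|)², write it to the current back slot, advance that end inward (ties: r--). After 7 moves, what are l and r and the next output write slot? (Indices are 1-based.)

[1,17] |-20|<=|23| out[17]=529 → r--
[1,16] |-20|>|17| out[16]=400 → l++
[2,16] |-19|>|17| out[15]=361 → l++
[3,16] |-18|>|17| out[14]=324 → l++
[4,16] |-17|<=|17| out[13]=289 → r--
[4,15] |-17|>|16| out[12]=289 → l++
[5,15] |-15|<=|16| out[11]=256 → r--

l=5, r=14, next write slot=10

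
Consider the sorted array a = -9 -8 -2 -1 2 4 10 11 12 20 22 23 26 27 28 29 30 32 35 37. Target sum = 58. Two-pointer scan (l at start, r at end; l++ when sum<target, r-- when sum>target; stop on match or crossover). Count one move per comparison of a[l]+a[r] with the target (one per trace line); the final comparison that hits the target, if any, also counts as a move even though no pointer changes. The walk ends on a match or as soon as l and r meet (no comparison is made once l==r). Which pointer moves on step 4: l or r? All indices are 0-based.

l=0 r=19: -9+37=28 <58, l++
l=1 r=19: -8+37=29 <58, l++
l=2 r=19: -2+37=35 <58, l++
l=3 r=19: -1+37=36 <58, l++

l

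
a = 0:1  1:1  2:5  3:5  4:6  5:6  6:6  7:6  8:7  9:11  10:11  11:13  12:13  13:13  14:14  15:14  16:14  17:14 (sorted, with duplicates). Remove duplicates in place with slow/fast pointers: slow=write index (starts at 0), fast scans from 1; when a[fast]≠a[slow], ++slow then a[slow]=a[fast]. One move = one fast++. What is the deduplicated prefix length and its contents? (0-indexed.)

slow=0 fast=1: a[fast]=1=a[slow] dup, fast++
slow=0 fast=2: a[fast]=5≠a[slow]=1 write a[1]=5, slow++,fast++
slow=1 fast=3: a[fast]=5=a[slow] dup, fast++
slow=1 fast=4: a[fast]=6≠a[slow]=5 write a[2]=6, slow++,fast++
slow=2 fast=5: a[fast]=6=a[slow] dup, fast++
slow=2 fast=6: a[fast]=6=a[slow] dup, fast++
slow=2 fast=7: a[fast]=6=a[slow] dup, fast++
slow=2 fast=8: a[fast]=7≠a[slow]=6 write a[3]=7, slow++,fast++
slow=3 fast=9: a[fast]=11≠a[slow]=7 write a[4]=11, slow++,fast++
slow=4 fast=10: a[fast]=11=a[slow] dup, fast++
slow=4 fast=11: a[fast]=13≠a[slow]=11 write a[5]=13, slow++,fast++
slow=5 fast=12: a[fast]=13=a[slow] dup, fast++
slow=5 fast=13: a[fast]=13=a[slow] dup, fast++
slow=5 fast=14: a[fast]=14≠a[slow]=13 write a[6]=14, slow++,fast++
slow=6 fast=15: a[fast]=14=a[slow] dup, fast++
slow=6 fast=16: a[fast]=14=a[slow] dup, fast++
slow=6 fast=17: a[fast]=14=a[slow] dup, fast++

length 7; prefix = [1, 5, 6, 7, 11, 13, 14]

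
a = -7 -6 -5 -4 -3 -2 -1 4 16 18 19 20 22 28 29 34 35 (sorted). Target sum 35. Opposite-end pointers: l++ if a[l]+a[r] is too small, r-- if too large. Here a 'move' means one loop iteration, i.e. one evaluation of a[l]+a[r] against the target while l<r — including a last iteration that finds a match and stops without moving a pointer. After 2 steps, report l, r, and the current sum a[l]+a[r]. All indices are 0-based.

[0,16] -7+35=28 <35 → l++
[1,16] -6+35=29 <35 → l++

l=2, r=16, sum=30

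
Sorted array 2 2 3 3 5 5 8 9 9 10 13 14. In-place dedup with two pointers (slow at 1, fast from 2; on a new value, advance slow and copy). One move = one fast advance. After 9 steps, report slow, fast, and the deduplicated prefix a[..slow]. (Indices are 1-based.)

slow=1 fast=2: a[fast]=2=a[slow] dup, fast++
slow=1 fast=3: a[fast]=3≠a[slow]=2 write a[2]=3, slow++,fast++
slow=2 fast=4: a[fast]=3=a[slow] dup, fast++
slow=2 fast=5: a[fast]=5≠a[slow]=3 write a[3]=5, slow++,fast++
slow=3 fast=6: a[fast]=5=a[slow] dup, fast++
slow=3 fast=7: a[fast]=8≠a[slow]=5 write a[4]=8, slow++,fast++
slow=4 fast=8: a[fast]=9≠a[slow]=8 write a[5]=9, slow++,fast++
slow=5 fast=9: a[fast]=9=a[slow] dup, fast++
slow=5 fast=10: a[fast]=10≠a[slow]=9 write a[6]=10, slow++,fast++

slow=6, fast=11, prefix=[2, 3, 5, 8, 9, 10]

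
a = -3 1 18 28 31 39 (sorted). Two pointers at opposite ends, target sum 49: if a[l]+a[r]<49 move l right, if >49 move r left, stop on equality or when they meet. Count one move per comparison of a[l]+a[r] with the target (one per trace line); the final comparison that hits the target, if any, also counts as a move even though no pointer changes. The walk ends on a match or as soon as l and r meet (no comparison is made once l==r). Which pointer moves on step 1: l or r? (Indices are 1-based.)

l=1 r=6: -3+39=36 <49, l++

l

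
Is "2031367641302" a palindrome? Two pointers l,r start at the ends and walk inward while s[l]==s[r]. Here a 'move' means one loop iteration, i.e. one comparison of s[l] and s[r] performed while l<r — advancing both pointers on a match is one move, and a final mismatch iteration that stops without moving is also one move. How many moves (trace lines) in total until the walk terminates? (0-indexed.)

[0,12] '2'=='2' → l++,r--
[1,11] '0'=='0' → l++,r--
[2,10] '3'=='3' → l++,r--
[3,9] '1'=='1' → l++,r--
[4,8] '3'!='4' → stop

5 moves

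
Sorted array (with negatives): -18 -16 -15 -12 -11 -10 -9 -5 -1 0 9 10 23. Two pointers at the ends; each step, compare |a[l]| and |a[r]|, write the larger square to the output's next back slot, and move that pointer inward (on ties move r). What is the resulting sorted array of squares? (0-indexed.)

[0,12] |-18|<=|23| out[12]=529 → r--
[0,11] |-18|>|10| out[11]=324 → l++
[1,11] |-16|>|10| out[10]=256 → l++
[2,11] |-15|>|10| out[9]=225 → l++
[3,11] |-12|>|10| out[8]=144 → l++
[4,11] |-11|>|10| out[7]=121 → l++
[5,11] |-10|<=|10| out[6]=100 → r--
[5,10] |-10|>|9| out[5]=100 → l++
[6,10] |-9|<=|9| out[4]=81 → r--
[6,9] |-9|>|0| out[3]=81 → l++
[7,9] |-5|>|0| out[2]=25 → l++
[8,9] |-1|>|0| out[1]=1 → l++
[9,9] |0|<=|0| out[0]=0 → r--

[0, 1, 25, 81, 81, 100, 100, 121, 144, 225, 256, 324, 529]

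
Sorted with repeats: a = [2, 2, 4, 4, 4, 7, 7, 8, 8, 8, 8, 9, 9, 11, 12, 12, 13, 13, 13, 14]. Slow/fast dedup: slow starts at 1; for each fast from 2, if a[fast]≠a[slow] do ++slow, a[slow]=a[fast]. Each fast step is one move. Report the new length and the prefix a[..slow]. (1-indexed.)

(s=1,f=2) a[fast]=2=a[slow] dup → fast++
(s=1,f=3) a[fast]=4≠a[slow]=2 write a[2]=4 → slow++,fast++
(s=2,f=4) a[fast]=4=a[slow] dup → fast++
(s=2,f=5) a[fast]=4=a[slow] dup → fast++
(s=2,f=6) a[fast]=7≠a[slow]=4 write a[3]=7 → slow++,fast++
(s=3,f=7) a[fast]=7=a[slow] dup → fast++
(s=3,f=8) a[fast]=8≠a[slow]=7 write a[4]=8 → slow++,fast++
(s=4,f=9) a[fast]=8=a[slow] dup → fast++
(s=4,f=10) a[fast]=8=a[slow] dup → fast++
(s=4,f=11) a[fast]=8=a[slow] dup → fast++
(s=4,f=12) a[fast]=9≠a[slow]=8 write a[5]=9 → slow++,fast++
(s=5,f=13) a[fast]=9=a[slow] dup → fast++
(s=5,f=14) a[fast]=11≠a[slow]=9 write a[6]=11 → slow++,fast++
(s=6,f=15) a[fast]=12≠a[slow]=11 write a[7]=12 → slow++,fast++
(s=7,f=16) a[fast]=12=a[slow] dup → fast++
(s=7,f=17) a[fast]=13≠a[slow]=12 write a[8]=13 → slow++,fast++
(s=8,f=18) a[fast]=13=a[slow] dup → fast++
(s=8,f=19) a[fast]=13=a[slow] dup → fast++
(s=8,f=20) a[fast]=14≠a[slow]=13 write a[9]=14 → slow++,fast++

length 9; prefix = [2, 4, 7, 8, 9, 11, 12, 13, 14]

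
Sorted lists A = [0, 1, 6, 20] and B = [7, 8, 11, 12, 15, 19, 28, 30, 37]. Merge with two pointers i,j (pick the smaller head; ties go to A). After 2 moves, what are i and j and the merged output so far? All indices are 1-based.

i=1 j=1: A[i]=0<=B[j]=7 take 0, i++
i=2 j=1: A[i]=1<=B[j]=7 take 1, i++

i=3, j=1, merged so far=[0, 1]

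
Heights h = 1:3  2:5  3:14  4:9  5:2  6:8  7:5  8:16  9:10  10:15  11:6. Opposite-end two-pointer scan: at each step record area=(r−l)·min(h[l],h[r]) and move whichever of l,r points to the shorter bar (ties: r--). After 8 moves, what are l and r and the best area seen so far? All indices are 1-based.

[1,11] min(3,6)*10=30 best=30 * → l++
[2,11] min(5,6)*9=45 best=45 * → l++
[3,11] min(14,6)*8=48 best=48 * → r--
[3,10] min(14,15)*7=98 best=98 * → l++
[4,10] min(9,15)*6=54 best=98 → l++
[5,10] min(2,15)*5=10 best=98 → l++
[6,10] min(8,15)*4=32 best=98 → l++
[7,10] min(5,15)*3=15 best=98 → l++

l=8, r=10, best area=98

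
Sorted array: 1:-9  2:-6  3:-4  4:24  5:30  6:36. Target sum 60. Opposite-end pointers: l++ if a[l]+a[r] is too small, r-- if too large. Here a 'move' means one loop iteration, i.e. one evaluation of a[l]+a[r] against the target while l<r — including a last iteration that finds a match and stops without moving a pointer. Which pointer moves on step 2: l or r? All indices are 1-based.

l

[1,6] -9+36=27 <60 → l++
[2,6] -6+36=30 <60 → l++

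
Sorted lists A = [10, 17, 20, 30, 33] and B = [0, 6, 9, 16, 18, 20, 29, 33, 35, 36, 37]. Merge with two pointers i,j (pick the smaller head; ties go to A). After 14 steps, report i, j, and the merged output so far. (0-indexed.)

[i=0,j=0] A[i]=10>B[j]=0 take 0 → j++
[i=0,j=1] A[i]=10>B[j]=6 take 6 → j++
[i=0,j=2] A[i]=10>B[j]=9 take 9 → j++
[i=0,j=3] A[i]=10<=B[j]=16 take 10 → i++
[i=1,j=3] A[i]=17>B[j]=16 take 16 → j++
[i=1,j=4] A[i]=17<=B[j]=18 take 17 → i++
[i=2,j=4] A[i]=20>B[j]=18 take 18 → j++
[i=2,j=5] A[i]=20<=B[j]=20 take 20 → i++
[i=3,j=5] A[i]=30>B[j]=20 take 20 → j++
[i=3,j=6] A[i]=30>B[j]=29 take 29 → j++
[i=3,j=7] A[i]=30<=B[j]=33 take 30 → i++
[i=4,j=7] A[i]=33<=B[j]=33 take 33 → i++
[i=5,j=7] A done, take B[j]=33 → j++
[i=5,j=8] A done, take B[j]=35 → j++

i=5, j=9, merged so far=[0, 6, 9, 10, 16, 17, 18, 20, 20, 29, 30, 33, 33, 35]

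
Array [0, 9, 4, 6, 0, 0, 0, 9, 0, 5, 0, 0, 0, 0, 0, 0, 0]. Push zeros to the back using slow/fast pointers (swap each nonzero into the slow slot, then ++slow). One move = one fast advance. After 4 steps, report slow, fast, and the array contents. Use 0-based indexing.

slow=0 fast=0: a[fast]=0, fast++
slow=0 fast=1: a[fast]=9≠0 swap→a[0]=9, slow++,fast++
slow=1 fast=2: a[fast]=4≠0 swap→a[1]=4, slow++,fast++
slow=2 fast=3: a[fast]=6≠0 swap→a[2]=6, slow++,fast++

slow=3, fast=4, a=[9, 4, 6, 0, 0, 0, 0, 9, 0, 5, 0, 0, 0, 0, 0, 0, 0]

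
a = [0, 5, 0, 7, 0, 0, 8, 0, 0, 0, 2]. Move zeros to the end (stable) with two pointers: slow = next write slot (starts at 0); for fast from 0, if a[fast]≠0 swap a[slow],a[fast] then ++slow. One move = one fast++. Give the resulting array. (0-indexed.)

(s=0,f=0) a[fast]=0 → fast++
(s=0,f=1) a[fast]=5≠0 swap→a[0]=5 → slow++,fast++
(s=1,f=2) a[fast]=0 → fast++
(s=1,f=3) a[fast]=7≠0 swap→a[1]=7 → slow++,fast++
(s=2,f=4) a[fast]=0 → fast++
(s=2,f=5) a[fast]=0 → fast++
(s=2,f=6) a[fast]=8≠0 swap→a[2]=8 → slow++,fast++
(s=3,f=7) a[fast]=0 → fast++
(s=3,f=8) a[fast]=0 → fast++
(s=3,f=9) a[fast]=0 → fast++
(s=3,f=10) a[fast]=2≠0 swap→a[3]=2 → slow++,fast++

[5, 7, 8, 2, 0, 0, 0, 0, 0, 0, 0]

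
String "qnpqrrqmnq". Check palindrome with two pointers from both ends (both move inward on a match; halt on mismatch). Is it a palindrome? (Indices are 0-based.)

not a palindrome (mismatch at 2,7)

[0,9] 'q'=='q' → l++,r--
[1,8] 'n'=='n' → l++,r--
[2,7] 'p'!='m' → stop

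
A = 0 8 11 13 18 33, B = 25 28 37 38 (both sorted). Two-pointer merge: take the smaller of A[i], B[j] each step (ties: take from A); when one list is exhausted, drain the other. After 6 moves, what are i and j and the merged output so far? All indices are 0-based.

i=5, j=1, merged so far=[0, 8, 11, 13, 18, 25]

[i=0,j=0] A[i]=0<=B[j]=25 take 0 → i++
[i=1,j=0] A[i]=8<=B[j]=25 take 8 → i++
[i=2,j=0] A[i]=11<=B[j]=25 take 11 → i++
[i=3,j=0] A[i]=13<=B[j]=25 take 13 → i++
[i=4,j=0] A[i]=18<=B[j]=25 take 18 → i++
[i=5,j=0] A[i]=33>B[j]=25 take 25 → j++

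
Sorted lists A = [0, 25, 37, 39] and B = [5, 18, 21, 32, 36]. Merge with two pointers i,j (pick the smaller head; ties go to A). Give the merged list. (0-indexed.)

[0, 5, 18, 21, 25, 32, 36, 37, 39]

i=0 j=0: A[i]=0<=B[j]=5 take 0, i++
i=1 j=0: A[i]=25>B[j]=5 take 5, j++
i=1 j=1: A[i]=25>B[j]=18 take 18, j++
i=1 j=2: A[i]=25>B[j]=21 take 21, j++
i=1 j=3: A[i]=25<=B[j]=32 take 25, i++
i=2 j=3: A[i]=37>B[j]=32 take 32, j++
i=2 j=4: A[i]=37>B[j]=36 take 36, j++
i=2 j=5: B done, take A[i]=37, i++
i=3 j=5: B done, take A[i]=39, i++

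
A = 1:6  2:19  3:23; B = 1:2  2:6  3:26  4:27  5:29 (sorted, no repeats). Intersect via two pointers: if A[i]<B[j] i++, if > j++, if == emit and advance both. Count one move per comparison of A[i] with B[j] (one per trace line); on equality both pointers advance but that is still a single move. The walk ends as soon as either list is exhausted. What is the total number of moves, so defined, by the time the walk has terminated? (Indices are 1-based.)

4 moves

[i=1,j=1] 6>2 → j++
[i=1,j=2] 6==6 emit → i++,j++
[i=2,j=3] 19<26 → i++
[i=3,j=3] 23<26 → i++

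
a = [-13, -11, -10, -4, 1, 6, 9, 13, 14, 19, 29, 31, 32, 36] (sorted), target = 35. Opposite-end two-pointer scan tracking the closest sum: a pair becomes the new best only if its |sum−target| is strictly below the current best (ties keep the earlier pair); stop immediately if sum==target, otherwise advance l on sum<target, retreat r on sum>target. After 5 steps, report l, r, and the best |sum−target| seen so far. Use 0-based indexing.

l=0 r=13: -13+36=23 d=12 *, l++
l=1 r=13: -11+36=25 d=10 *, l++
l=2 r=13: -10+36=26 d=9 *, l++
l=3 r=13: -4+36=32 d=3 *, l++
l=4 r=13: 1+36=37 d=2 *, r--

l=4, r=12, best |Δ|=2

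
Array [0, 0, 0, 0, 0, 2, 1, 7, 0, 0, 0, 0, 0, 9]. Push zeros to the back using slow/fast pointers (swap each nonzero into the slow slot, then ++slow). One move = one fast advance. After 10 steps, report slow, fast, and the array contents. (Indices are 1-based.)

slow=4, fast=11, a=[2, 1, 7, 0, 0, 0, 0, 0, 0, 0, 0, 0, 0, 9]

slow=1 fast=1: a[fast]=0, fast++
slow=1 fast=2: a[fast]=0, fast++
slow=1 fast=3: a[fast]=0, fast++
slow=1 fast=4: a[fast]=0, fast++
slow=1 fast=5: a[fast]=0, fast++
slow=1 fast=6: a[fast]=2≠0 swap→a[1]=2, slow++,fast++
slow=2 fast=7: a[fast]=1≠0 swap→a[2]=1, slow++,fast++
slow=3 fast=8: a[fast]=7≠0 swap→a[3]=7, slow++,fast++
slow=4 fast=9: a[fast]=0, fast++
slow=4 fast=10: a[fast]=0, fast++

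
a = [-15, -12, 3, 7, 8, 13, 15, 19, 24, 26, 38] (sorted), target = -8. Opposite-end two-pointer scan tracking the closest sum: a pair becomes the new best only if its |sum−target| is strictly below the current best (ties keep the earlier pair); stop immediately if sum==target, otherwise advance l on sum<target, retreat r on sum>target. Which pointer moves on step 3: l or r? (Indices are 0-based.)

r

[0,10] -15+38=23 d=31 * → r--
[0,9] -15+26=11 d=19 * → r--
[0,8] -15+24=9 d=17 * → r--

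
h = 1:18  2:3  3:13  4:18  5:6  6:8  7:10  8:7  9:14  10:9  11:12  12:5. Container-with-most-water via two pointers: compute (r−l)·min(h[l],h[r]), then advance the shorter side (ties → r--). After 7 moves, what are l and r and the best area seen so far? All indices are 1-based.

l=1 r=12: min(18,5)*11=55 best=55 *, r--
l=1 r=11: min(18,12)*10=120 best=120 *, r--
l=1 r=10: min(18,9)*9=81 best=120, r--
l=1 r=9: min(18,14)*8=112 best=120, r--
l=1 r=8: min(18,7)*7=49 best=120, r--
l=1 r=7: min(18,10)*6=60 best=120, r--
l=1 r=6: min(18,8)*5=40 best=120, r--

l=1, r=5, best area=120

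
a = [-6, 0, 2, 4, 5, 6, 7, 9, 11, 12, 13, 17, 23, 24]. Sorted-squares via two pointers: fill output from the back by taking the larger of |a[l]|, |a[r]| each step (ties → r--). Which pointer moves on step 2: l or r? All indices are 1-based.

l=1 r=14: |-6|<=|24| out[14]=576, r--
l=1 r=13: |-6|<=|23| out[13]=529, r--

r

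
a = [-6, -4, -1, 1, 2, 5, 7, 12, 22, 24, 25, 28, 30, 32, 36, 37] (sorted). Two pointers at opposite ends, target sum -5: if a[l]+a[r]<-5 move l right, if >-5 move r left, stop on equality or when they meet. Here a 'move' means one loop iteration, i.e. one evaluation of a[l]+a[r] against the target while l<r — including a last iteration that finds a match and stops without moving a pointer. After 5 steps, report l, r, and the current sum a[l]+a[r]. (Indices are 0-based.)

l=0, r=10, sum=19

[0,15] -6+37=31 >-5 → r--
[0,14] -6+36=30 >-5 → r--
[0,13] -6+32=26 >-5 → r--
[0,12] -6+30=24 >-5 → r--
[0,11] -6+28=22 >-5 → r--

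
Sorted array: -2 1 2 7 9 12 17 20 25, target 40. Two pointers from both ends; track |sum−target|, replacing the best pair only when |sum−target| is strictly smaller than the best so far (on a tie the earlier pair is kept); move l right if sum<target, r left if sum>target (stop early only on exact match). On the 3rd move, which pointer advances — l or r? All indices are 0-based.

l

[0,8] -2+25=23 d=17 * → l++
[1,8] 1+25=26 d=14 * → l++
[2,8] 2+25=27 d=13 * → l++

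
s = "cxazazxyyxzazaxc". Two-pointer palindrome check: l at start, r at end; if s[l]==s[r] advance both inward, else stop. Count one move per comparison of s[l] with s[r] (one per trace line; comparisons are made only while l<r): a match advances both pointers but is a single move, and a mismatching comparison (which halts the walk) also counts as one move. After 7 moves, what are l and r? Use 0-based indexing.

[0,15] 'c'=='c' → l++,r--
[1,14] 'x'=='x' → l++,r--
[2,13] 'a'=='a' → l++,r--
[3,12] 'z'=='z' → l++,r--
[4,11] 'a'=='a' → l++,r--
[5,10] 'z'=='z' → l++,r--
[6,9] 'x'=='x' → l++,r--

l=7, r=8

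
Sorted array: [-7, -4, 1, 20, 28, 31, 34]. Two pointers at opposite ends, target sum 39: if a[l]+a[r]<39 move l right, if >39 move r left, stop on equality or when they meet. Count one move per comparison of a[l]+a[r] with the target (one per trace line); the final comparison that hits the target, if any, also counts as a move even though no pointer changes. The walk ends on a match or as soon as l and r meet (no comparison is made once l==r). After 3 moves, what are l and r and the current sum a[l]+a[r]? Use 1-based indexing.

l=4, r=7, sum=54

[1,7] -7+34=27 <39 → l++
[2,7] -4+34=30 <39 → l++
[3,7] 1+34=35 <39 → l++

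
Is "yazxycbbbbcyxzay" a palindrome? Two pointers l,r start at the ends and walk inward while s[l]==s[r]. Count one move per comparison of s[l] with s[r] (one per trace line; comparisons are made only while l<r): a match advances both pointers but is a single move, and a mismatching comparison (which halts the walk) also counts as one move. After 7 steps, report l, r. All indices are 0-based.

l=7, r=8

[0,15] 'y'=='y' → l++,r--
[1,14] 'a'=='a' → l++,r--
[2,13] 'z'=='z' → l++,r--
[3,12] 'x'=='x' → l++,r--
[4,11] 'y'=='y' → l++,r--
[5,10] 'c'=='c' → l++,r--
[6,9] 'b'=='b' → l++,r--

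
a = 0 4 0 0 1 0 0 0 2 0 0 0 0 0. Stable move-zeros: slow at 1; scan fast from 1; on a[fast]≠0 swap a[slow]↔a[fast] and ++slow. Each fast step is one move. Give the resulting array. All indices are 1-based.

[4, 1, 2, 0, 0, 0, 0, 0, 0, 0, 0, 0, 0, 0]

(s=1,f=1) a[fast]=0 → fast++
(s=1,f=2) a[fast]=4≠0 swap→a[1]=4 → slow++,fast++
(s=2,f=3) a[fast]=0 → fast++
(s=2,f=4) a[fast]=0 → fast++
(s=2,f=5) a[fast]=1≠0 swap→a[2]=1 → slow++,fast++
(s=3,f=6) a[fast]=0 → fast++
(s=3,f=7) a[fast]=0 → fast++
(s=3,f=8) a[fast]=0 → fast++
(s=3,f=9) a[fast]=2≠0 swap→a[3]=2 → slow++,fast++
(s=4,f=10) a[fast]=0 → fast++
(s=4,f=11) a[fast]=0 → fast++
(s=4,f=12) a[fast]=0 → fast++
(s=4,f=13) a[fast]=0 → fast++
(s=4,f=14) a[fast]=0 → fast++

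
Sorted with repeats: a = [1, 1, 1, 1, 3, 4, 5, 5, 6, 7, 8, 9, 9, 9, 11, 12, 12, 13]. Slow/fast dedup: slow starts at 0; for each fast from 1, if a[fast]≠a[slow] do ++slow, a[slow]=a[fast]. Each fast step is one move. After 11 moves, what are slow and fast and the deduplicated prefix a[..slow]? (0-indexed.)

slow=7, fast=12, prefix=[1, 3, 4, 5, 6, 7, 8, 9]

(s=0,f=1) a[fast]=1=a[slow] dup → fast++
(s=0,f=2) a[fast]=1=a[slow] dup → fast++
(s=0,f=3) a[fast]=1=a[slow] dup → fast++
(s=0,f=4) a[fast]=3≠a[slow]=1 write a[1]=3 → slow++,fast++
(s=1,f=5) a[fast]=4≠a[slow]=3 write a[2]=4 → slow++,fast++
(s=2,f=6) a[fast]=5≠a[slow]=4 write a[3]=5 → slow++,fast++
(s=3,f=7) a[fast]=5=a[slow] dup → fast++
(s=3,f=8) a[fast]=6≠a[slow]=5 write a[4]=6 → slow++,fast++
(s=4,f=9) a[fast]=7≠a[slow]=6 write a[5]=7 → slow++,fast++
(s=5,f=10) a[fast]=8≠a[slow]=7 write a[6]=8 → slow++,fast++
(s=6,f=11) a[fast]=9≠a[slow]=8 write a[7]=9 → slow++,fast++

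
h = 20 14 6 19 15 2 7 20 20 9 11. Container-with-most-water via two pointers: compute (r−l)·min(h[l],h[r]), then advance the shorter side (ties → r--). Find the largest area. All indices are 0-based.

[0,10] min(20,11)*10=110 best=110 * → r--
[0,9] min(20,9)*9=81 best=110 → r--
[0,8] min(20,20)*8=160 best=160 * → r--
[0,7] min(20,20)*7=140 best=160 → r--
[0,6] min(20,7)*6=42 best=160 → r--
[0,5] min(20,2)*5=10 best=160 → r--
[0,4] min(20,15)*4=60 best=160 → r--
[0,3] min(20,19)*3=57 best=160 → r--
[0,2] min(20,6)*2=12 best=160 → r--
[0,1] min(20,14)*1=14 best=160 → r--

max area = 160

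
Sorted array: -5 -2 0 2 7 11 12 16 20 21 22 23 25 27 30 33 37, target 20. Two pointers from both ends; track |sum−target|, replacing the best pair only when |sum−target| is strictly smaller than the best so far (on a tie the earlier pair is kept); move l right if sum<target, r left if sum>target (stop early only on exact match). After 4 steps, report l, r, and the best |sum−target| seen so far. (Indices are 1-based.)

l=1, r=13, best |Δ|=2

[1,17] -5+37=32 d=12 * → r--
[1,16] -5+33=28 d=8 * → r--
[1,15] -5+30=25 d=5 * → r--
[1,14] -5+27=22 d=2 * → r--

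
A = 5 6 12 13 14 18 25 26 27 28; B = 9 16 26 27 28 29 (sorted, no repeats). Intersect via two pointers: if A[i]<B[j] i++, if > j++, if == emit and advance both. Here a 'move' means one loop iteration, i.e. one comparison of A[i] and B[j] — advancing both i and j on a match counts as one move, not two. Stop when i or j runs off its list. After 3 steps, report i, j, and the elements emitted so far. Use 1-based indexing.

i=3, j=2, emitted=[]

[i=1,j=1] 5<9 → i++
[i=2,j=1] 6<9 → i++
[i=3,j=1] 12>9 → j++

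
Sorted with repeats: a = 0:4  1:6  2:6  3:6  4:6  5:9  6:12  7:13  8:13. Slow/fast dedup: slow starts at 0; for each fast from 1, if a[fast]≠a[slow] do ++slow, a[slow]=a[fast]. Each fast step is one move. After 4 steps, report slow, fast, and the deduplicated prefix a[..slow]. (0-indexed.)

slow=0 fast=1: a[fast]=6≠a[slow]=4 write a[1]=6, slow++,fast++
slow=1 fast=2: a[fast]=6=a[slow] dup, fast++
slow=1 fast=3: a[fast]=6=a[slow] dup, fast++
slow=1 fast=4: a[fast]=6=a[slow] dup, fast++

slow=1, fast=5, prefix=[4, 6]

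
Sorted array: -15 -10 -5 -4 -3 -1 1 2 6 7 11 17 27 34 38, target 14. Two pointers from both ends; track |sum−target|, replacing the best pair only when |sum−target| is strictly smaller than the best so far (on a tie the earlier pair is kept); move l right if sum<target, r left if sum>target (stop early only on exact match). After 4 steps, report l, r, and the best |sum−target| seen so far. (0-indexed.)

l=1, r=11, best |Δ|=2

[0,14] -15+38=23 d=9 * → r--
[0,13] -15+34=19 d=5 * → r--
[0,12] -15+27=12 d=2 * → l++
[1,12] -10+27=17 d=3 → r--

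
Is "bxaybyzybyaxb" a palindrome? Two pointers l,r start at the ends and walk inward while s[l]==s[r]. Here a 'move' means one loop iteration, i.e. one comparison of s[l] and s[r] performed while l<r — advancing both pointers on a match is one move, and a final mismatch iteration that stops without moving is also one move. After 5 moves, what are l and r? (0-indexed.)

l=0 r=12: 'b'=='b', l++,r--
l=1 r=11: 'x'=='x', l++,r--
l=2 r=10: 'a'=='a', l++,r--
l=3 r=9: 'y'=='y', l++,r--
l=4 r=8: 'b'=='b', l++,r--

l=5, r=7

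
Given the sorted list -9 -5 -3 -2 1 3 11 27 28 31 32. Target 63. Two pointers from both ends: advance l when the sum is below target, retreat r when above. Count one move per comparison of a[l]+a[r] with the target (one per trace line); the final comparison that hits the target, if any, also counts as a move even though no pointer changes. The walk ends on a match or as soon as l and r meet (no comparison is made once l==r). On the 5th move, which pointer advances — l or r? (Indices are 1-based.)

l

l=1 r=11: -9+32=23 <63, l++
l=2 r=11: -5+32=27 <63, l++
l=3 r=11: -3+32=29 <63, l++
l=4 r=11: -2+32=30 <63, l++
l=5 r=11: 1+32=33 <63, l++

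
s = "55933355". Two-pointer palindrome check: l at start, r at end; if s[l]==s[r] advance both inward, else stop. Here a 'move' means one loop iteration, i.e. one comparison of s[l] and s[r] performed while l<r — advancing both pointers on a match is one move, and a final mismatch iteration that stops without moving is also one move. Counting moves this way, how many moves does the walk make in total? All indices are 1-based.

l=1 r=8: '5'=='5', l++,r--
l=2 r=7: '5'=='5', l++,r--
l=3 r=6: '9'!='3', stop

3 moves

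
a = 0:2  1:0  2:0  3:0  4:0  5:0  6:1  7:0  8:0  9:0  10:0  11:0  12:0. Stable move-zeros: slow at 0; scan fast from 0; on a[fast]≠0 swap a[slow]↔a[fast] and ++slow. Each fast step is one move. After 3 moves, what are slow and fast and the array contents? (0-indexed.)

slow=1, fast=3, a=[2, 0, 0, 0, 0, 0, 1, 0, 0, 0, 0, 0, 0]

(s=0,f=0) a[fast]=2≠0 swap→a[0]=2 → slow++,fast++
(s=1,f=1) a[fast]=0 → fast++
(s=1,f=2) a[fast]=0 → fast++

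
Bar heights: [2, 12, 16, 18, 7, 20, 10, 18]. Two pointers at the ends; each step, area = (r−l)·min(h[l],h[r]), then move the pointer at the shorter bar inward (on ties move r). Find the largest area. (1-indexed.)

[1,8] min(2,18)*7=14 best=14 * → l++
[2,8] min(12,18)*6=72 best=72 * → l++
[3,8] min(16,18)*5=80 best=80 * → l++
[4,8] min(18,18)*4=72 best=80 → r--
[4,7] min(18,10)*3=30 best=80 → r--
[4,6] min(18,20)*2=36 best=80 → l++
[5,6] min(7,20)*1=7 best=80 → l++

max area = 80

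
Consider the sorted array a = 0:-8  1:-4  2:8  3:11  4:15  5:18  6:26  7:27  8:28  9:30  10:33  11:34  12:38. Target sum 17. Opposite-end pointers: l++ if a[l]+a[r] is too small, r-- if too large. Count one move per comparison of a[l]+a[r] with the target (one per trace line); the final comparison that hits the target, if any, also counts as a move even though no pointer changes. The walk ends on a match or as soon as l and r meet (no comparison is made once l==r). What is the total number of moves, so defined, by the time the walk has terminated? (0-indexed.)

12 moves

[0,12] -8+38=30 >17 → r--
[0,11] -8+34=26 >17 → r--
[0,10] -8+33=25 >17 → r--
[0,9] -8+30=22 >17 → r--
[0,8] -8+28=20 >17 → r--
[0,7] -8+27=19 >17 → r--
[0,6] -8+26=18 >17 → r--
[0,5] -8+18=10 <17 → l++
[1,5] -4+18=14 <17 → l++
[2,5] 8+18=26 >17 → r--
[2,4] 8+15=23 >17 → r--
[2,3] 8+11=19 >17 → r--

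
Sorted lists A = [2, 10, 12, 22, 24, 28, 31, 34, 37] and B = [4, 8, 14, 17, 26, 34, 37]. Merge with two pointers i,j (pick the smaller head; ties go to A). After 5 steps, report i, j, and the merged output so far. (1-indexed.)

i=1 j=1: A[i]=2<=B[j]=4 take 2, i++
i=2 j=1: A[i]=10>B[j]=4 take 4, j++
i=2 j=2: A[i]=10>B[j]=8 take 8, j++
i=2 j=3: A[i]=10<=B[j]=14 take 10, i++
i=3 j=3: A[i]=12<=B[j]=14 take 12, i++

i=4, j=3, merged so far=[2, 4, 8, 10, 12]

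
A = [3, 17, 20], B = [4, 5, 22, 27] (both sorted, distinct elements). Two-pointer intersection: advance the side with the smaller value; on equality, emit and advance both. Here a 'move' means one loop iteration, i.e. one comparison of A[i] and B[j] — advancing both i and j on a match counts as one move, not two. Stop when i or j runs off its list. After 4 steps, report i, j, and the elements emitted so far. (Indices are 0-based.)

i=2, j=2, emitted=[]

i=0 j=0: 3<4, i++
i=1 j=0: 17>4, j++
i=1 j=1: 17>5, j++
i=1 j=2: 17<22, i++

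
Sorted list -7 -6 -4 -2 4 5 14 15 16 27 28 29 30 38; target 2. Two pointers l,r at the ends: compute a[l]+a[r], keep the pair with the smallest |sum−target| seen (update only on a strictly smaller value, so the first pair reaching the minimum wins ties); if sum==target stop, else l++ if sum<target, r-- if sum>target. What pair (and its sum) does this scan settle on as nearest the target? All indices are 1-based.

[1,14] -7+38=31 d=29 * → r--
[1,13] -7+30=23 d=21 * → r--
[1,12] -7+29=22 d=20 * → r--
[1,11] -7+28=21 d=19 * → r--
[1,10] -7+27=20 d=18 * → r--
[1,9] -7+16=9 d=7 * → r--
[1,8] -7+15=8 d=6 * → r--
[1,7] -7+14=7 d=5 * → r--
[1,6] -7+5=-2 d=4 * → l++
[2,6] -6+5=-1 d=3 * → l++
[3,6] -4+5=1 d=1 * → l++
[4,6] -2+5=3 d=1 → r--
[4,5] -2+4=2 d=0 * → stop

pair (-2, 4) with sum 2 (|Δ|=0)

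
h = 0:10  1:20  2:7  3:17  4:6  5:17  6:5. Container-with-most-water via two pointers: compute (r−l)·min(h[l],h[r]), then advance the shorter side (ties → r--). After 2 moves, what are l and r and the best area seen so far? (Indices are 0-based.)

[0,6] min(10,5)*6=30 best=30 * → r--
[0,5] min(10,17)*5=50 best=50 * → l++

l=1, r=5, best area=50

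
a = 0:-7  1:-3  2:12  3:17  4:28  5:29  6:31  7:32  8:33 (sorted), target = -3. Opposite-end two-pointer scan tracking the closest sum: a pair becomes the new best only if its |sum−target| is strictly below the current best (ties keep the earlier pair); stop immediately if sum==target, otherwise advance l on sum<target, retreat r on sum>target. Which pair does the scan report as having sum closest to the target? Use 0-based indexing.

pair (-7, -3) with sum -10 (|Δ|=7)

l=0 r=8: -7+33=26 d=29 *, r--
l=0 r=7: -7+32=25 d=28 *, r--
l=0 r=6: -7+31=24 d=27 *, r--
l=0 r=5: -7+29=22 d=25 *, r--
l=0 r=4: -7+28=21 d=24 *, r--
l=0 r=3: -7+17=10 d=13 *, r--
l=0 r=2: -7+12=5 d=8 *, r--
l=0 r=1: -7+-3=-10 d=7 *, l++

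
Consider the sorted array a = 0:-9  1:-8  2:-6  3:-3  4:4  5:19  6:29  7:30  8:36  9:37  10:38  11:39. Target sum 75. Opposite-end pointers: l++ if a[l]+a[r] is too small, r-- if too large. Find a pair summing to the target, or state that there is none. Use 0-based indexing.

[0,11] -9+39=30 <75 → l++
[1,11] -8+39=31 <75 → l++
[2,11] -6+39=33 <75 → l++
[3,11] -3+39=36 <75 → l++
[4,11] 4+39=43 <75 → l++
[5,11] 19+39=58 <75 → l++
[6,11] 29+39=68 <75 → l++
[7,11] 30+39=69 <75 → l++
[8,11] 36+39=75 → found

(36, 39)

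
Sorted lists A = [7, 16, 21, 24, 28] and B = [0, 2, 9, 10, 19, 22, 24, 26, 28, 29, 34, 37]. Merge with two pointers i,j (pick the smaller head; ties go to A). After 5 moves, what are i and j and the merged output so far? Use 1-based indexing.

i=2, j=5, merged so far=[0, 2, 7, 9, 10]

[i=1,j=1] A[i]=7>B[j]=0 take 0 → j++
[i=1,j=2] A[i]=7>B[j]=2 take 2 → j++
[i=1,j=3] A[i]=7<=B[j]=9 take 7 → i++
[i=2,j=3] A[i]=16>B[j]=9 take 9 → j++
[i=2,j=4] A[i]=16>B[j]=10 take 10 → j++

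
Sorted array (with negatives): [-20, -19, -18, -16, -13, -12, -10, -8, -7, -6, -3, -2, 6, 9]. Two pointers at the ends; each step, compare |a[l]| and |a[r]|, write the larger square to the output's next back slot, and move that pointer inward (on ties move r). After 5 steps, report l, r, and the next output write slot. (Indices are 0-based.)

[0,13] |-20|>|9| out[13]=400 → l++
[1,13] |-19|>|9| out[12]=361 → l++
[2,13] |-18|>|9| out[11]=324 → l++
[3,13] |-16|>|9| out[10]=256 → l++
[4,13] |-13|>|9| out[9]=169 → l++

l=5, r=13, next write slot=8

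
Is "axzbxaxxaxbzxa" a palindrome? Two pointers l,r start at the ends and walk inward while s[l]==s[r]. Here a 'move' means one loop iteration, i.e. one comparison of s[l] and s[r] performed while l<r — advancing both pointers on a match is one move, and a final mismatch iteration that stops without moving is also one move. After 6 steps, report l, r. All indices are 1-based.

l=7, r=8

l=1 r=14: 'a'=='a', l++,r--
l=2 r=13: 'x'=='x', l++,r--
l=3 r=12: 'z'=='z', l++,r--
l=4 r=11: 'b'=='b', l++,r--
l=5 r=10: 'x'=='x', l++,r--
l=6 r=9: 'a'=='a', l++,r--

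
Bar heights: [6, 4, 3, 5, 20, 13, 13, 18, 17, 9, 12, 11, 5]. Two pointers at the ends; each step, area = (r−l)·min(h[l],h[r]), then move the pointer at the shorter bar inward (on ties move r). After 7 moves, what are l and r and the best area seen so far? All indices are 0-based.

l=4, r=9, best area=77

[0,12] min(6,5)*12=60 best=60 * → r--
[0,11] min(6,11)*11=66 best=66 * → l++
[1,11] min(4,11)*10=40 best=66 → l++
[2,11] min(3,11)*9=27 best=66 → l++
[3,11] min(5,11)*8=40 best=66 → l++
[4,11] min(20,11)*7=77 best=77 * → r--
[4,10] min(20,12)*6=72 best=77 → r--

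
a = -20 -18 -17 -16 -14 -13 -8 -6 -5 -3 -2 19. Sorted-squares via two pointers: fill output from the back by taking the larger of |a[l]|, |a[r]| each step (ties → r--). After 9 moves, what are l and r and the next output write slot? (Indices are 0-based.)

l=8, r=10, next write slot=2

l=0 r=11: |-20|>|19| out[11]=400, l++
l=1 r=11: |-18|<=|19| out[10]=361, r--
l=1 r=10: |-18|>|-2| out[9]=324, l++
l=2 r=10: |-17|>|-2| out[8]=289, l++
l=3 r=10: |-16|>|-2| out[7]=256, l++
l=4 r=10: |-14|>|-2| out[6]=196, l++
l=5 r=10: |-13|>|-2| out[5]=169, l++
l=6 r=10: |-8|>|-2| out[4]=64, l++
l=7 r=10: |-6|>|-2| out[3]=36, l++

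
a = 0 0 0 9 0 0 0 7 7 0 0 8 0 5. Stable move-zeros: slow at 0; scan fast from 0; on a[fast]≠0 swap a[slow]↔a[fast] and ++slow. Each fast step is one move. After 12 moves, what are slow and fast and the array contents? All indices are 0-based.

slow=4, fast=12, a=[9, 7, 7, 8, 0, 0, 0, 0, 0, 0, 0, 0, 0, 5]

(s=0,f=0) a[fast]=0 → fast++
(s=0,f=1) a[fast]=0 → fast++
(s=0,f=2) a[fast]=0 → fast++
(s=0,f=3) a[fast]=9≠0 swap→a[0]=9 → slow++,fast++
(s=1,f=4) a[fast]=0 → fast++
(s=1,f=5) a[fast]=0 → fast++
(s=1,f=6) a[fast]=0 → fast++
(s=1,f=7) a[fast]=7≠0 swap→a[1]=7 → slow++,fast++
(s=2,f=8) a[fast]=7≠0 swap→a[2]=7 → slow++,fast++
(s=3,f=9) a[fast]=0 → fast++
(s=3,f=10) a[fast]=0 → fast++
(s=3,f=11) a[fast]=8≠0 swap→a[3]=8 → slow++,fast++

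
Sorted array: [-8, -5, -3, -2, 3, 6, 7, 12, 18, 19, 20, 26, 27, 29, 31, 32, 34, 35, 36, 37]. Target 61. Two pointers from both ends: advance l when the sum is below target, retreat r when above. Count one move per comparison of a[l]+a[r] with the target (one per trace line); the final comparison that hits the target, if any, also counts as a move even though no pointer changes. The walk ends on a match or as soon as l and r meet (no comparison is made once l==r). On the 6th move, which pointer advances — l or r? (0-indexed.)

l=0 r=19: -8+37=29 <61, l++
l=1 r=19: -5+37=32 <61, l++
l=2 r=19: -3+37=34 <61, l++
l=3 r=19: -2+37=35 <61, l++
l=4 r=19: 3+37=40 <61, l++
l=5 r=19: 6+37=43 <61, l++

l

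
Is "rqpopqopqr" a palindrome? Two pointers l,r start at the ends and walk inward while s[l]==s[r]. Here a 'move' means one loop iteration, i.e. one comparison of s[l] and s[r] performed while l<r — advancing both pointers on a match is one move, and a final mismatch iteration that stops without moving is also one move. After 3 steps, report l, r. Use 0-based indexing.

l=3, r=6

[0,9] 'r'=='r' → l++,r--
[1,8] 'q'=='q' → l++,r--
[2,7] 'p'=='p' → l++,r--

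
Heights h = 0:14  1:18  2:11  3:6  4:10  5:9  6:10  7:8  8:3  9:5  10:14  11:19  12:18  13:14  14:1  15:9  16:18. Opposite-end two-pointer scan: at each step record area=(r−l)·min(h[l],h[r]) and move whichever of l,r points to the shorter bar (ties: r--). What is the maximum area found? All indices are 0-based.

max area = 270

l=0 r=16: min(14,18)*16=224 best=224 *, l++
l=1 r=16: min(18,18)*15=270 best=270 *, r--
l=1 r=15: min(18,9)*14=126 best=270, r--
l=1 r=14: min(18,1)*13=13 best=270, r--
l=1 r=13: min(18,14)*12=168 best=270, r--
l=1 r=12: min(18,18)*11=198 best=270, r--
l=1 r=11: min(18,19)*10=180 best=270, l++
l=2 r=11: min(11,19)*9=99 best=270, l++
l=3 r=11: min(6,19)*8=48 best=270, l++
l=4 r=11: min(10,19)*7=70 best=270, l++
l=5 r=11: min(9,19)*6=54 best=270, l++
l=6 r=11: min(10,19)*5=50 best=270, l++
l=7 r=11: min(8,19)*4=32 best=270, l++
l=8 r=11: min(3,19)*3=9 best=270, l++
l=9 r=11: min(5,19)*2=10 best=270, l++
l=10 r=11: min(14,19)*1=14 best=270, l++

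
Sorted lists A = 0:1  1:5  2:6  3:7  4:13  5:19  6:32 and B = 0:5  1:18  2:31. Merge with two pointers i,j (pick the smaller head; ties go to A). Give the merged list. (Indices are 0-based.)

[1, 5, 5, 6, 7, 13, 18, 19, 31, 32]

[i=0,j=0] A[i]=1<=B[j]=5 take 1 → i++
[i=1,j=0] A[i]=5<=B[j]=5 take 5 → i++
[i=2,j=0] A[i]=6>B[j]=5 take 5 → j++
[i=2,j=1] A[i]=6<=B[j]=18 take 6 → i++
[i=3,j=1] A[i]=7<=B[j]=18 take 7 → i++
[i=4,j=1] A[i]=13<=B[j]=18 take 13 → i++
[i=5,j=1] A[i]=19>B[j]=18 take 18 → j++
[i=5,j=2] A[i]=19<=B[j]=31 take 19 → i++
[i=6,j=2] A[i]=32>B[j]=31 take 31 → j++
[i=6,j=3] B done, take A[i]=32 → i++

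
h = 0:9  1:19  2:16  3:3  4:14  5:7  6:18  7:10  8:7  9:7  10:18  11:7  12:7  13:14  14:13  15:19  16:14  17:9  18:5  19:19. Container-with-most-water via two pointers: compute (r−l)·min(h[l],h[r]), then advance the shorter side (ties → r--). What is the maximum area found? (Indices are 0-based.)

[0,19] min(9,19)*19=171 best=171 * → l++
[1,19] min(19,19)*18=342 best=342 * → r--
[1,18] min(19,5)*17=85 best=342 → r--
[1,17] min(19,9)*16=144 best=342 → r--
[1,16] min(19,14)*15=210 best=342 → r--
[1,15] min(19,19)*14=266 best=342 → r--
[1,14] min(19,13)*13=169 best=342 → r--
[1,13] min(19,14)*12=168 best=342 → r--
[1,12] min(19,7)*11=77 best=342 → r--
[1,11] min(19,7)*10=70 best=342 → r--
[1,10] min(19,18)*9=162 best=342 → r--
[1,9] min(19,7)*8=56 best=342 → r--
[1,8] min(19,7)*7=49 best=342 → r--
[1,7] min(19,10)*6=60 best=342 → r--
[1,6] min(19,18)*5=90 best=342 → r--
[1,5] min(19,7)*4=28 best=342 → r--
[1,4] min(19,14)*3=42 best=342 → r--
[1,3] min(19,3)*2=6 best=342 → r--
[1,2] min(19,16)*1=16 best=342 → r--

max area = 342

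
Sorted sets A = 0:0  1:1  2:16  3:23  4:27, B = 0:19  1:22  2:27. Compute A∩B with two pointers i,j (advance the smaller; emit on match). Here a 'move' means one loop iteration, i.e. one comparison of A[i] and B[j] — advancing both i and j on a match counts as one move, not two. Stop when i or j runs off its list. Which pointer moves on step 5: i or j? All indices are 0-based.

[i=0,j=0] 0<19 → i++
[i=1,j=0] 1<19 → i++
[i=2,j=0] 16<19 → i++
[i=3,j=0] 23>19 → j++
[i=3,j=1] 23>22 → j++

j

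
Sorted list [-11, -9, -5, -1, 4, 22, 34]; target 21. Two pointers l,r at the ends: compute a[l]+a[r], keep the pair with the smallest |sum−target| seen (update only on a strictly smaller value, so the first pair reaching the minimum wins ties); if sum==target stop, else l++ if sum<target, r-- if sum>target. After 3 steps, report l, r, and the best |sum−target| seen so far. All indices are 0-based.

l=2, r=5, best |Δ|=2

l=0 r=6: -11+34=23 d=2 *, r--
l=0 r=5: -11+22=11 d=10, l++
l=1 r=5: -9+22=13 d=8, l++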